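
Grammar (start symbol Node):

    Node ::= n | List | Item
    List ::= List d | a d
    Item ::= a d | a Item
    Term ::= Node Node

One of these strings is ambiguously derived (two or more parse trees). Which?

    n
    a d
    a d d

n: 1 tree
a d: 2 trees
a d d: 1 tree

a d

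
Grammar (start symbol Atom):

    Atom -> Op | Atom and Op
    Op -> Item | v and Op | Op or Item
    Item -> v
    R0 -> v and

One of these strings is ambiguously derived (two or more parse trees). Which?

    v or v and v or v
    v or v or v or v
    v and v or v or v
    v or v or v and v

v or v and v or v: 1 tree
v or v or v or v: 1 tree
v and v or v or v: 4 trees
v or v or v and v: 1 tree

v and v or v or v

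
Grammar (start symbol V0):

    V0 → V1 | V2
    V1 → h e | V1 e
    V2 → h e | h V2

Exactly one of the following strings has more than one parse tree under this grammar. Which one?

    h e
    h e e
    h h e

h e: 2 trees
h e e: 1 tree
h h e: 1 tree

h e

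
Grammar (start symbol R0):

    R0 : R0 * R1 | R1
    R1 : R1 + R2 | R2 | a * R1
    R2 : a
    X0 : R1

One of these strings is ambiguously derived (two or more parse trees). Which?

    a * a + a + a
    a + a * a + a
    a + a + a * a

a * a + a + a

a * a + a + a: 4 trees
a + a * a + a: 1 tree
a + a + a * a: 1 tree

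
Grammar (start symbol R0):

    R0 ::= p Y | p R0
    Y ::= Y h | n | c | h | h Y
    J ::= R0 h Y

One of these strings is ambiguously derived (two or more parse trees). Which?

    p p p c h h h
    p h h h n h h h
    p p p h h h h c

p h h h n h h h

p p p c h h h: 1 tree
p h h h n h h h: 20 trees
p p p h h h h c: 1 tree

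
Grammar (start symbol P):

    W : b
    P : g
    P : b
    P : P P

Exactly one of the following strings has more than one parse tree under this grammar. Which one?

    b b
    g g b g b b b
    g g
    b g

b b: 1 tree
g g b g b b b: 132 trees
g g: 1 tree
b g: 1 tree

g g b g b b b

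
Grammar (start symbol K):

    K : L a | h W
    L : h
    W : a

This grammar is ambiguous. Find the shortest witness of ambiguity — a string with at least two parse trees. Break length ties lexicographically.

h a

length 2: h a has 2 parse trees

Two derivations of h a:
  K ⇒ L a ⇒ h a
  K ⇒ h W ⇒ h a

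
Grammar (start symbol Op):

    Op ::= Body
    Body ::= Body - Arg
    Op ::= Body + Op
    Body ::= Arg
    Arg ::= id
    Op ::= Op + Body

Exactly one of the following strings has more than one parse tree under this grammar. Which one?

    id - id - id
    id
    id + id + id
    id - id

id - id - id: 1 tree
id: 1 tree
id + id + id: 4 trees
id - id: 1 tree

id + id + id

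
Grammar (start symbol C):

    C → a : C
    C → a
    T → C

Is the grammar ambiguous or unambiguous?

Unambiguous

Only C is reachable from C; ignoring the rest: Right-recursive list with a separator: after each atom, whether the separator follows determines the rule. One parse per string.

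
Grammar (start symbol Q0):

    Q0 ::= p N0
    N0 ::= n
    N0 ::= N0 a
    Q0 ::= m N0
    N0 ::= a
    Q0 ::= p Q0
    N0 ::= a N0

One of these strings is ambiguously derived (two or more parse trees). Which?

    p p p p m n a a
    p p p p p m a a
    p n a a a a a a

p p p p p m a a

p p p p m n a a: 1 tree
p p p p p m a a: 2 trees
p n a a a a a a: 1 tree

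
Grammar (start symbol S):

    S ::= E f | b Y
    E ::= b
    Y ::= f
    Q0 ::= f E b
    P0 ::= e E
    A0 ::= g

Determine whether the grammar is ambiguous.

Ambiguous

Witness: b f

Derivation 1: S ⇒ E f ⇒ b f
Derivation 2: S ⇒ b Y ⇒ b f

Two distinct leftmost derivations for the same string.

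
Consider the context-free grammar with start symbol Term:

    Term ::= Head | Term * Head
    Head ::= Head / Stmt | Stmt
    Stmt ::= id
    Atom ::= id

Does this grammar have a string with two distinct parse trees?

Unambiguous

Only Term, Head, Stmt are reachable from Term; ignoring the rest: Term → Term * Head | Head  ;  Head → Head / Stmt | Stmt  — a left-associative chain with Stmt at the bottom. Each string factors uniquely by precedence.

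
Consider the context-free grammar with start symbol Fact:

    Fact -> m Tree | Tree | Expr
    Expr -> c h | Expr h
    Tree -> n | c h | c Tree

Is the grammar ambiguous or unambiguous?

Witness: c h

Derivation 1: Fact ⇒ Tree ⇒ c h
Derivation 2: Fact ⇒ Expr ⇒ c h

Two distinct leftmost derivations for the same string.

Ambiguous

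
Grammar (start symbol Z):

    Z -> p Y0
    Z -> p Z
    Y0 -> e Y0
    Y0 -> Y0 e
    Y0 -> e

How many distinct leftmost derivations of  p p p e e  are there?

2

Parse trees for p p p e e:
  [Z p [Z p [Z p [Y0 e [Y0 e]]]]]
  [Z p [Z p [Z p [Y0 [Y0 e] e]]]]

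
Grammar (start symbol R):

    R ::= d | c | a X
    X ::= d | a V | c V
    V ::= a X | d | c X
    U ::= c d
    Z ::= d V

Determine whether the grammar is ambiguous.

(U, Z are unreachable from R, so their rules don't affect L(R).) Restricted to the reachable nonterminals, every rule has the form A → t or A → t B, and no two rules for the same A share a first terminal. The grammar encodes a DFA — one run per string.

Unambiguous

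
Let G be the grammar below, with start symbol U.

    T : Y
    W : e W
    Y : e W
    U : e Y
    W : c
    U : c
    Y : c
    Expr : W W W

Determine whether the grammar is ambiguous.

(T, Expr are unreachable from U, so their rules don't affect L(U).) Restricted to the reachable nonterminals, every rule has the form A → t or A → t B, and no two rules for the same A share a first terminal. The grammar encodes a DFA — one run per string.

Unambiguous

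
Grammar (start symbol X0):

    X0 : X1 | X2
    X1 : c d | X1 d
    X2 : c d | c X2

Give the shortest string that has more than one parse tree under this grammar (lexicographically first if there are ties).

c d

length 2: c d has 2 parse trees

Two derivations of c d:
  X0 ⇒ X1 ⇒ c d
  X0 ⇒ X2 ⇒ c d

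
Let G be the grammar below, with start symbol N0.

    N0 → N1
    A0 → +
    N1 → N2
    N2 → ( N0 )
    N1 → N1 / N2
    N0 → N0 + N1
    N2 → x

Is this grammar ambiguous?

Unambiguous

Only N0, N1, N2 are reachable from N0; ignoring the rest: The grammar is stratified — N0 handles '+' (left-recursive), N1 handles '/', N2 atoms. Each operator has a fixed associativity and precedence level, so every string has one parse.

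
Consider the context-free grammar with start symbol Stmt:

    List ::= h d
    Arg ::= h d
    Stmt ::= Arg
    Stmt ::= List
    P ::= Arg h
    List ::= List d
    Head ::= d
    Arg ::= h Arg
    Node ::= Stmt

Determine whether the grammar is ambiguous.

Ambiguous

Witness: h d

Derivation 1: Stmt ⇒ Arg ⇒ h d
Derivation 2: Stmt ⇒ List ⇒ h d

Two distinct leftmost derivations for the same string.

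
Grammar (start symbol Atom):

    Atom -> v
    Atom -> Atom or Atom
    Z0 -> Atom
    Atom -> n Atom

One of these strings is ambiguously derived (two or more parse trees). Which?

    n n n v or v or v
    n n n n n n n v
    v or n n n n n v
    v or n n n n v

n n n v or v or v: 14 trees
n n n n n n n v: 1 tree
v or n n n n n v: 1 tree
v or n n n n v: 1 tree

n n n v or v or v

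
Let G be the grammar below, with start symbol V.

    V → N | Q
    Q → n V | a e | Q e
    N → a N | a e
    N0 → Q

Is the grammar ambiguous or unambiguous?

Ambiguous

Witness: a e

Derivation 1: V ⇒ N ⇒ a e
Derivation 2: V ⇒ Q ⇒ a e

Two distinct leftmost derivations for the same string.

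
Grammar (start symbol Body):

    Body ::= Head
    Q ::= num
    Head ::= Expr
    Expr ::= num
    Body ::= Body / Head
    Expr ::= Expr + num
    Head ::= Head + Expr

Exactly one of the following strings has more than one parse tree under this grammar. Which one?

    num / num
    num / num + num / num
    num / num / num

num / num: 1 tree
num / num + num / num: 2 trees
num / num / num: 1 tree

num / num + num / num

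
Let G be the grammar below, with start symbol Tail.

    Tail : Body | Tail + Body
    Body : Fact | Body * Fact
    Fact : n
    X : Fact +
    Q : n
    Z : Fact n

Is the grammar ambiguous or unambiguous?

(X, Q, Z are unreachable from Tail, so their rules don't affect L(Tail).) Tail → Tail + Body | Body  ;  Body → Body * Fact | Fact  — a left-associative chain with Fact at the bottom. Each string factors uniquely by precedence.

Unambiguous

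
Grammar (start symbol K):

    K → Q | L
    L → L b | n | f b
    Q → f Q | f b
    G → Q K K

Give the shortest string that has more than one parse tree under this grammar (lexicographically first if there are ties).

length 1: no string has ≥2 trees
length 2: f b has 2 parse trees

Two derivations of f b:
  K ⇒ Q ⇒ f b
  K ⇒ L ⇒ f b

f b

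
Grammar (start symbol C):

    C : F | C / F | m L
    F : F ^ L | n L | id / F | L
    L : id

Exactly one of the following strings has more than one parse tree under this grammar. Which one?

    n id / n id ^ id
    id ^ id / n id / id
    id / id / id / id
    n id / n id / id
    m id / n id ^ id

id / id / id / id

n id / n id ^ id: 1 tree
id ^ id / n id / id: 1 tree
id / id / id / id: 8 trees
n id / n id / id: 1 tree
m id / n id ^ id: 1 tree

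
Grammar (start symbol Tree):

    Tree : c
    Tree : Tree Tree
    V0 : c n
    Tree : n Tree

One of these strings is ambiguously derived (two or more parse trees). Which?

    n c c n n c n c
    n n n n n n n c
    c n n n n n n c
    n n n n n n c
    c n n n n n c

n c c n n c n c: 24 trees
n n n n n n n c: 1 tree
c n n n n n n c: 1 tree
n n n n n n c: 1 tree
c n n n n n c: 1 tree

n c c n n c n c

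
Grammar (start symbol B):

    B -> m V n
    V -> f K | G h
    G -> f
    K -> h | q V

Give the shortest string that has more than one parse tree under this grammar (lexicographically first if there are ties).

m f h n

length 4: m f h n has 2 parse trees

Two derivations of m f h n:
  B ⇒ m V n ⇒ m f K n ⇒ m f h n
  B ⇒ m V n ⇒ m G h n ⇒ m f h n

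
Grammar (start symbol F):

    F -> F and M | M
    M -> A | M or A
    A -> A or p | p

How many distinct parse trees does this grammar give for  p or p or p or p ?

8

Parse trees for p or p or p or p:
  [F [M [A [A [A [A p] or p] or p] or p]]]
  [F [M [M [A p]] or [A [A [A p] or p] or p]]]
  [F [M [M [A [A p] or p]] or [A [A p] or p]]]
  [F [M [M [M [A p]] or [A p]] or [A [A p] or p]]]
  [F [M [M [A [A [A p] or p] or p]] or [A p]]]
  [F [M [M [M [A p]] or [A [A p] or p]] or [A p]]]
  [F [M [M [M [A [A p] or p]] or [A p]] or [A p]]]
  [F [M [M [M [M [A p]] or [A p]] or [A p]] or [A p]]]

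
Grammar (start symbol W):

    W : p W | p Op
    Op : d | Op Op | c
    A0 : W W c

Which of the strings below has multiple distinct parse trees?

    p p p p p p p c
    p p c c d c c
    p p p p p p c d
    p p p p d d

p p p p p p p c: 1 tree
p p c c d c c: 14 trees
p p p p p p c d: 1 tree
p p p p d d: 1 tree

p p c c d c c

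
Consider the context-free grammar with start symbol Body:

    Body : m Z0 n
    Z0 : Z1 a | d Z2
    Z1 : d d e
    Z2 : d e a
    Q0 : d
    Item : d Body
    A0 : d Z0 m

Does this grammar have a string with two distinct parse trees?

Witness: m d d e a n

Derivation 1: Body ⇒ m Z0 n ⇒ m Z1 a n ⇒ m d d e a n
Derivation 2: Body ⇒ m Z0 n ⇒ m d Z2 n ⇒ m d d e a n

Two distinct leftmost derivations for the same string.

Ambiguous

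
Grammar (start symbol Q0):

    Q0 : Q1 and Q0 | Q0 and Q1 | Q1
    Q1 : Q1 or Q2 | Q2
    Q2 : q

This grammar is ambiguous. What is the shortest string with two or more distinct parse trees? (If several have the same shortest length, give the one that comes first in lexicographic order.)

length 1: no string has ≥2 trees
length 3: q and q has 2 parse trees

Two derivations of q and q:
  Q0 ⇒ Q1 and Q0 ⇒ Q2 and Q0 ⇒ q and Q0 ⇒ q and Q1 ⇒ q and Q2 ⇒ q and q
  Q0 ⇒ Q0 and Q1 ⇒ Q1 and Q1 ⇒ Q2 and Q1 ⇒ q and Q1 ⇒ q and Q2 ⇒ q and q

q and q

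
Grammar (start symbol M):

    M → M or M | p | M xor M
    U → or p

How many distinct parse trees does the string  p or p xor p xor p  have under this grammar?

Parse trees for p or p xor p xor p:
  [M [M p] or [M [M p] xor [M [M p] xor [M p]]]]
  [M [M p] or [M [M [M p] xor [M p]] xor [M p]]]
  [M [M [M p] or [M p]] xor [M [M p] xor [M p]]]
  [M [M [M p] or [M [M p] xor [M p]]] xor [M p]]
  [M [M [M [M p] or [M p]] xor [M p]] xor [M p]]

5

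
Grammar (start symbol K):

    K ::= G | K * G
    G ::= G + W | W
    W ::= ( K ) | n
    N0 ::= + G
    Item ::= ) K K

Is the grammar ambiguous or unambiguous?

Unambiguous

Only K, G, W are reachable from K; ignoring the rest: This is a standard precedence ladder (K over G over W), with each level left-recursive on its own operator ('*' at K, '+' at G). That structure is LR(1), hence unambiguous.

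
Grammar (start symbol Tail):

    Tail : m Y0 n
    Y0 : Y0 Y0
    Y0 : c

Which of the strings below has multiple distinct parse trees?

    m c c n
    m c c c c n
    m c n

m c c n: 1 tree
m c c c c n: 5 trees
m c n: 1 tree

m c c c c n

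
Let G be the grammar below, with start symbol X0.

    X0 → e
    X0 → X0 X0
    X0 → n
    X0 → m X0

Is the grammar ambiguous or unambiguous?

Witness: e e e

Derivation 1: X0 ⇒ X0 X0 ⇒ e X0 ⇒ e X0 X0 ⇒ e e X0 ⇒ e e e
Derivation 2: X0 ⇒ X0 X0 ⇒ X0 X0 X0 ⇒ e X0 X0 ⇒ e e X0 ⇒ e e e

Two distinct leftmost derivations for the same string.

Ambiguous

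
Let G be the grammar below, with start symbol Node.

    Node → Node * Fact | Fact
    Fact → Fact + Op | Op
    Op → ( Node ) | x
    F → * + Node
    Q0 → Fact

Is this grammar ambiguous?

(F, Q0 are unreachable from Node, so their rules don't affect L(Node).) Node → Node * Fact | Fact  ;  Fact → Fact + Op | Op  — a left-associative chain with Op at the bottom. Each string factors uniquely by precedence.

Unambiguous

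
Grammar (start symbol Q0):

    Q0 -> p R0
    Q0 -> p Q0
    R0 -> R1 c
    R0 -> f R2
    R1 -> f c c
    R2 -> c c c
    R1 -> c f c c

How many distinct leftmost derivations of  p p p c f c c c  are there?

Parse trees for p p p c f c c c:
  [Q0 p [Q0 p [Q0 p [R0 [R1 c f c c] c]]]]

1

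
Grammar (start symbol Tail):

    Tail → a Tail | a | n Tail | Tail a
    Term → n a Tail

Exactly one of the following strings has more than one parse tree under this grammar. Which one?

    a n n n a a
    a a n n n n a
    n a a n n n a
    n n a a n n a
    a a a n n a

a n n n a a: 6 trees
a a n n n n a: 1 tree
n a a n n n a: 1 tree
n n a a n n a: 1 tree
a a a n n a: 1 tree

a n n n a a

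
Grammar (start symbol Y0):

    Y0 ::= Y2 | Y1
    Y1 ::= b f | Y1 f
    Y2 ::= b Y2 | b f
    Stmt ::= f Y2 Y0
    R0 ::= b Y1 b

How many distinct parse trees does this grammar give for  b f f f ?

Parse trees for b f f f:
  [Y0 [Y1 [Y1 [Y1 b f] f] f]]

1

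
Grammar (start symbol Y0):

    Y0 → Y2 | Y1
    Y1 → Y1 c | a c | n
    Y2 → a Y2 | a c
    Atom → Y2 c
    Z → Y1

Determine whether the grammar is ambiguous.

Witness: a c

Derivation 1: Y0 ⇒ Y2 ⇒ a c
Derivation 2: Y0 ⇒ Y1 ⇒ a c

Two distinct leftmost derivations for the same string.

Ambiguous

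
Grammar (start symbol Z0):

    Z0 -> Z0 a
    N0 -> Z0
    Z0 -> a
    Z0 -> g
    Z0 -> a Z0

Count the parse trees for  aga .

Parse trees for aga:
  [Z0 [Z0 a [Z0 g]] a]
  [Z0 a [Z0 [Z0 g] a]]

2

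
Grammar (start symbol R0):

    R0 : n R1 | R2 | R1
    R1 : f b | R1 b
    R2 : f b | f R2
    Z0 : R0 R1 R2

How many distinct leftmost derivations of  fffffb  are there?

Parse trees for fffffb:
  [R0 [R2 f [R2 f [R2 f [R2 f [R2 f b]]]]]]

1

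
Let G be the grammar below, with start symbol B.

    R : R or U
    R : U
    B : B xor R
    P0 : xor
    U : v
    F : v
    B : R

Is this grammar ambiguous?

Only B, R, U are reachable from B; ignoring the rest: The grammar is stratified — B handles 'xor' (left-recursive), R handles 'or', U atoms. Each operator has a fixed associativity and precedence level, so every string has one parse.

Unambiguous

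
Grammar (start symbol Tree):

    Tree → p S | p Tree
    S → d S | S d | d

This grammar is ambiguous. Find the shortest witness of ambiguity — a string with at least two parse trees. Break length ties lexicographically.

length 2: no string has ≥2 trees
length 3: p d d has 2 parse trees

Two derivations of p d d:
  Tree ⇒ p S ⇒ p d S ⇒ p d d
  Tree ⇒ p S ⇒ p S d ⇒ p d d

p d d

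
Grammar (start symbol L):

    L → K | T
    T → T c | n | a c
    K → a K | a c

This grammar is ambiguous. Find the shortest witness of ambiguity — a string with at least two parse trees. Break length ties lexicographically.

a c

length 1: no string has ≥2 trees
length 2: a c has 2 parse trees

Two derivations of a c:
  L ⇒ K ⇒ a c
  L ⇒ T ⇒ a c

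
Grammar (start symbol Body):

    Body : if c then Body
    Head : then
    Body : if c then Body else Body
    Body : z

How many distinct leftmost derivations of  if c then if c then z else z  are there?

Parse trees for if c then if c then z else z:
  [Body if c then [Body if c then [Body z] else [Body z]]]
  [Body if c then [Body if c then [Body z]] else [Body z]]

2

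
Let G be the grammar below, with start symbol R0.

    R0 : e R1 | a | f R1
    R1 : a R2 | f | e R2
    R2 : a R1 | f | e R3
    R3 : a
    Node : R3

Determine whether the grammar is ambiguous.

(Node is unreachable from R0, so its rules don't affect L(R0).) Restricted to the reachable nonterminals, every rule has the form A → t or A → t B, and no two rules for the same A share a first terminal. The grammar encodes a DFA — one run per string.

Unambiguous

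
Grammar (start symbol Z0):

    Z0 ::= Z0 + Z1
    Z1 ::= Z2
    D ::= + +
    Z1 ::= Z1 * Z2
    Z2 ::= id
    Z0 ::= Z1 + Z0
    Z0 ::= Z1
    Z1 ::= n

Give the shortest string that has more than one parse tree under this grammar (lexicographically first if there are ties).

length 1: no string has ≥2 trees
length 3: id + id has 2 parse trees

Two derivations of id + id:
  Z0 ⇒ Z0 + Z1 ⇒ Z1 + Z1 ⇒ Z2 + Z1 ⇒ id + Z1 ⇒ id + Z2 ⇒ id + id
  Z0 ⇒ Z1 + Z0 ⇒ Z2 + Z0 ⇒ id + Z0 ⇒ id + Z1 ⇒ id + Z2 ⇒ id + id

id + id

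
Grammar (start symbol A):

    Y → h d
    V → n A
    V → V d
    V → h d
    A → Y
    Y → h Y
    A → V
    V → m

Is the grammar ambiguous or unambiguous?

Witness: h d

Derivation 1: A ⇒ Y ⇒ h d
Derivation 2: A ⇒ V ⇒ h d

Two distinct leftmost derivations for the same string.

Ambiguous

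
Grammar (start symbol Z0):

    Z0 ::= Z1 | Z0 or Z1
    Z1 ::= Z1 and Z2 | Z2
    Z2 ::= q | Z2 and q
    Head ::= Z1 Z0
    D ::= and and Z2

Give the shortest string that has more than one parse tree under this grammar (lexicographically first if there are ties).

q and q

length 1: no string has ≥2 trees
length 3: q and q has 2 parse trees

Two derivations of q and q:
  Z0 ⇒ Z1 ⇒ Z1 and Z2 ⇒ Z2 and Z2 ⇒ q and Z2 ⇒ q and q
  Z0 ⇒ Z1 ⇒ Z2 ⇒ Z2 and q ⇒ q and q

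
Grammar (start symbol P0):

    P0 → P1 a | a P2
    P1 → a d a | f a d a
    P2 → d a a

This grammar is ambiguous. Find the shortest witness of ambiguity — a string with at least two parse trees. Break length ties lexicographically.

a d a a

length 4: a d a a has 2 parse trees

Two derivations of a d a a:
  P0 ⇒ P1 a ⇒ a d a a
  P0 ⇒ a P2 ⇒ a d a a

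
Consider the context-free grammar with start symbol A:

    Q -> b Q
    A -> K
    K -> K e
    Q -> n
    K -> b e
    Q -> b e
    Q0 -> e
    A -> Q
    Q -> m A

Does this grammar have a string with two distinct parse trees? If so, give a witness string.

Ambiguous

Witness: b e

Derivation 1: A ⇒ K ⇒ b e
Derivation 2: A ⇒ Q ⇒ b e

Two distinct leftmost derivations for the same string.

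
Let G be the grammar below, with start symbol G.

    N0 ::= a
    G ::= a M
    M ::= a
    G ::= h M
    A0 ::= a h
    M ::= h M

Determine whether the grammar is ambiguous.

Unambiguous

(N0, A0 are unreachable from G, so their rules don't affect L(G).) Restricted to the reachable nonterminals, every rule has the form A → t or A → t B, and no two rules for the same A share a first terminal. The grammar encodes a DFA — one run per string.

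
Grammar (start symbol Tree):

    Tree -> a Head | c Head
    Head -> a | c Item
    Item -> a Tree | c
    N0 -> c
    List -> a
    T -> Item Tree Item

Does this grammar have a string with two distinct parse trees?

Unambiguous

Only Tree, Head, Item are reachable from Tree; ignoring the rest: The reachable rules are right-linear with at most one rule per (nonterminal, next-terminal) pair. Each input token forces the next rule, so parsing is deterministic.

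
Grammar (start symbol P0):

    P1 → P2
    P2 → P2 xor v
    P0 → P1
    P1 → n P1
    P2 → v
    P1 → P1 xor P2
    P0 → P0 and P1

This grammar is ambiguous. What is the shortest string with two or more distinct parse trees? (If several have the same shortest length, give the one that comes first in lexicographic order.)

length 1: no string has ≥2 trees
length 2: no string has ≥2 trees
length 3: v xor v has 2 parse trees

Two derivations of v xor v:
  P0 ⇒ P1 ⇒ P2 ⇒ P2 xor v ⇒ v xor v
  P0 ⇒ P1 ⇒ P1 xor P2 ⇒ P2 xor P2 ⇒ v xor P2 ⇒ v xor v

v xor v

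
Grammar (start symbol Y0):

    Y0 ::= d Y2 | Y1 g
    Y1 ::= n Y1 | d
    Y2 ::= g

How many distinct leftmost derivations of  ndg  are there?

1

Parse trees for ndg:
  [Y0 [Y1 n [Y1 d]] g]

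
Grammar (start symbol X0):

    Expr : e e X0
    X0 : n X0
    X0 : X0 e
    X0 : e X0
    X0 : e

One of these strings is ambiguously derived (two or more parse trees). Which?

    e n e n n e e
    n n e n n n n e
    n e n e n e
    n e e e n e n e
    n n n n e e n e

e n e n n e e

e n e n n e e: 7 trees
n n e n n n n e: 1 tree
n e n e n e: 1 tree
n e e e n e n e: 1 tree
n n n n e e n e: 1 tree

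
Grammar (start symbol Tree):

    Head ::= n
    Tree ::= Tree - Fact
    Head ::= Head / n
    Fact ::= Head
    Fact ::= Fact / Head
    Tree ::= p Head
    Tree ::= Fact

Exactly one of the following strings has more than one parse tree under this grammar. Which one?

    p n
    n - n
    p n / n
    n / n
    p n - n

n / n

p n: 1 tree
n - n: 1 tree
p n / n: 1 tree
n / n: 2 trees
p n - n: 1 tree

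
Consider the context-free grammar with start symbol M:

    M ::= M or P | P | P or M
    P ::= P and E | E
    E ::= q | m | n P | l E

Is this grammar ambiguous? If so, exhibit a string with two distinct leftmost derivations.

Witness: m or m

Derivation 1: M ⇒ M or P ⇒ P or P ⇒ E or P ⇒ m or P ⇒ m or E ⇒ m or m
Derivation 2: M ⇒ P or M ⇒ E or M ⇒ m or M ⇒ m or P ⇒ m or E ⇒ m or m

Two distinct leftmost derivations for the same string.

Ambiguous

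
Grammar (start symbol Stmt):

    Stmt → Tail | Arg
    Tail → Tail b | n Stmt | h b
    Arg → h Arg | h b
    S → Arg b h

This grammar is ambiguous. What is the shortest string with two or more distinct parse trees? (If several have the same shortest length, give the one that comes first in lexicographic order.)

h b

length 2: h b has 2 parse trees

Two derivations of h b:
  Stmt ⇒ Tail ⇒ h b
  Stmt ⇒ Arg ⇒ h b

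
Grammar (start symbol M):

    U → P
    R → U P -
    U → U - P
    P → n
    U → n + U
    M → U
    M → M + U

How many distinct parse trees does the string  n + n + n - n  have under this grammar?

Parse trees for n + n + n - n:
  [M [U [U n + [U n + [U [P n]]]] - [P n]]]
  [M [U n + [U [U n + [U [P n]]] - [P n]]]]
  [M [U n + [U n + [U [U [P n]] - [P n]]]]]
  [M [M [U [P n]]] + [U [U n + [U [P n]]] - [P n]]]
  [M [M [U [P n]]] + [U n + [U [U [P n]] - [P n]]]]
  [M [M [U n + [U [P n]]]] + [U [U [P n]] - [P n]]]
  [M [M [M [U [P n]]] + [U [P n]]] + [U [U [P n]] - [P n]]]

7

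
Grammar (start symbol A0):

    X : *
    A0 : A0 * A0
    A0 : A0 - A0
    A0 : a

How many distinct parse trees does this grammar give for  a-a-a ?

Parse trees for a-a-a:
  [A0 [A0 a] - [A0 [A0 a] - [A0 a]]]
  [A0 [A0 [A0 a] - [A0 a]] - [A0 a]]

2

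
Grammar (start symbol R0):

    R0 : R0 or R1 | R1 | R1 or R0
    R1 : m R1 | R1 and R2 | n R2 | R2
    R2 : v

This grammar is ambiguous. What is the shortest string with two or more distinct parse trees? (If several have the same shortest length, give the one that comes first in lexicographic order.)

v or v

length 1: no string has ≥2 trees
length 2: no string has ≥2 trees
length 3: v or v has 2 parse trees

Two derivations of v or v:
  R0 ⇒ R0 or R1 ⇒ R1 or R1 ⇒ R2 or R1 ⇒ v or R1 ⇒ v or R2 ⇒ v or v
  R0 ⇒ R1 or R0 ⇒ R2 or R0 ⇒ v or R0 ⇒ v or R1 ⇒ v or R2 ⇒ v or v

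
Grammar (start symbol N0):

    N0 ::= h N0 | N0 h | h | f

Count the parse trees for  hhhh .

8

Parse trees for hhhh:
  [N0 h [N0 h [N0 h [N0 h]]]]
  [N0 h [N0 h [N0 [N0 h] h]]]
  [N0 h [N0 [N0 h [N0 h]] h]]
  [N0 h [N0 [N0 [N0 h] h] h]]
  [N0 [N0 h [N0 h [N0 h]]] h]
  [N0 [N0 h [N0 [N0 h] h]] h]
  [N0 [N0 [N0 h [N0 h]] h] h]
  [N0 [N0 [N0 [N0 h] h] h] h]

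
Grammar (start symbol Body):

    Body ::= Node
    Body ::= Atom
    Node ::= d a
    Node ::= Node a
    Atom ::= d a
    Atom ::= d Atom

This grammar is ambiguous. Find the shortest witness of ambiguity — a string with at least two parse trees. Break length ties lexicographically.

d a

length 2: d a has 2 parse trees

Two derivations of d a:
  Body ⇒ Node ⇒ d a
  Body ⇒ Atom ⇒ d a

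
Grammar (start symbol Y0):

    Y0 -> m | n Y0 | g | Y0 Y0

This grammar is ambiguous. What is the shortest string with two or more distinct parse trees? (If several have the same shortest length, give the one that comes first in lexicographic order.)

g g g

length 1: no string has ≥2 trees
length 2: no string has ≥2 trees
length 3: g g g has 2 parse trees

Two derivations of g g g:
  Y0 ⇒ Y0 Y0 ⇒ g Y0 ⇒ g Y0 Y0 ⇒ g g Y0 ⇒ g g g
  Y0 ⇒ Y0 Y0 ⇒ Y0 Y0 Y0 ⇒ g Y0 Y0 ⇒ g g Y0 ⇒ g g g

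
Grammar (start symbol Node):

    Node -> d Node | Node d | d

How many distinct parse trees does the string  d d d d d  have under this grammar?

16

Parse trees for d d d d d (showing first 6 of 16):
  [Node d [Node d [Node d [Node d [Node d]]]]]
  [Node d [Node d [Node d [Node [Node d] d]]]]
  [Node d [Node d [Node [Node d [Node d]] d]]]
  [Node d [Node d [Node [Node [Node d] d] d]]]
  [Node d [Node [Node d [Node d [Node d]]] d]]
  [Node d [Node [Node d [Node [Node d] d]] d]]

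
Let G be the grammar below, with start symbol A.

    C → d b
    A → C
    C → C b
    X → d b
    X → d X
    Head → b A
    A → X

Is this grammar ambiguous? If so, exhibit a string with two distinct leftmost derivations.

Ambiguous

Witness: d b

Derivation 1: A ⇒ C ⇒ d b
Derivation 2: A ⇒ X ⇒ d b

Two distinct leftmost derivations for the same string.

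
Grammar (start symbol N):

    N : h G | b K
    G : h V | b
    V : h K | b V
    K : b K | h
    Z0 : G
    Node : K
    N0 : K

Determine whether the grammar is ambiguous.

Unambiguous

(Z0, Node, N0 are unreachable from N, so their rules don't affect L(N).) Restricted to the reachable nonterminals, every rule has the form A → t or A → t B, and no two rules for the same A share a first terminal. The grammar encodes a DFA — one run per string.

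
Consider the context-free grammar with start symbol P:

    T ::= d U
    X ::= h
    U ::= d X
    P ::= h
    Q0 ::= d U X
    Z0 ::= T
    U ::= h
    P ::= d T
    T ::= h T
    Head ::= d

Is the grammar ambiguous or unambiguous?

(Q0, Head, Z0 are unreachable from P, so their rules don't affect L(P).) Each reachable nonterminal has at most one production per leading terminal, and all productions are right-linear; the derivation is determined token-by-token.

Unambiguous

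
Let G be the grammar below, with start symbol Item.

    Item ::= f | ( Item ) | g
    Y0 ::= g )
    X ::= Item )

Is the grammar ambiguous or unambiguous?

Unambiguous

Only Item is reachable from Item; ignoring the rest: L(Item) is { openⁿ atom closeⁿ : n ≥ 0 }. The bracket depth fixes n, and the derivation is forced at every step.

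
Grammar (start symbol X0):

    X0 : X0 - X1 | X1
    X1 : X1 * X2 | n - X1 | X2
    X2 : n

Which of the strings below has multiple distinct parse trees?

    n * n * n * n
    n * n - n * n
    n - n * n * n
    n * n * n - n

n - n * n * n

n * n * n * n: 1 tree
n * n - n * n: 1 tree
n - n * n * n: 4 trees
n * n * n - n: 1 tree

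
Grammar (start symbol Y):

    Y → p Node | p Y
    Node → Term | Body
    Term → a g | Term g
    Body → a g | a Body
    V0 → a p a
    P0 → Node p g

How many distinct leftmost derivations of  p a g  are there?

Parse trees for p a g:
  [Y p [Node [Term a g]]]
  [Y p [Node [Body a g]]]

2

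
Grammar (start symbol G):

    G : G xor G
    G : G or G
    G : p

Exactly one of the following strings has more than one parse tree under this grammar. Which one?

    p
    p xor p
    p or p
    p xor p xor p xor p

p: 1 tree
p xor p: 1 tree
p or p: 1 tree
p xor p xor p xor p: 5 trees

p xor p xor p xor p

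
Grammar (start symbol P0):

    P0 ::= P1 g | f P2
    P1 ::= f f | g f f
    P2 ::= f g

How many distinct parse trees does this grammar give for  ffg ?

2

Parse trees for ffg:
  [P0 [P1 f f] g]
  [P0 f [P2 f g]]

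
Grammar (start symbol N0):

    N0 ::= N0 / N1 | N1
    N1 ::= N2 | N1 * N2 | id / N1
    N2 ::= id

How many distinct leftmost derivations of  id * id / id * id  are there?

Parse trees for id * id / id * id:
  [N0 [N0 [N1 [N1 [N2 id]] * [N2 id]]] / [N1 [N1 [N2 id]] * [N2 id]]]

1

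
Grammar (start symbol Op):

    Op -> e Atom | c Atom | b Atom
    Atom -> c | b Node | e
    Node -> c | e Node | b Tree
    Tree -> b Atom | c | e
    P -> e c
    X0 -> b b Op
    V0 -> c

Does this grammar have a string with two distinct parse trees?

Unambiguous

(P, X0, V0 are unreachable from Op, so their rules don't affect L(Op).) The reachable rules are right-linear with at most one rule per (nonterminal, next-terminal) pair. Each input token forces the next rule, so parsing is deterministic.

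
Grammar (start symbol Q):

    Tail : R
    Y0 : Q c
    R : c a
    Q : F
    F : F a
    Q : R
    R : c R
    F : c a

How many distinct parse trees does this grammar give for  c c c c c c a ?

Parse trees for c c c c c c a:
  [Q [R c [R c [R c [R c [R c [R c a]]]]]]]

1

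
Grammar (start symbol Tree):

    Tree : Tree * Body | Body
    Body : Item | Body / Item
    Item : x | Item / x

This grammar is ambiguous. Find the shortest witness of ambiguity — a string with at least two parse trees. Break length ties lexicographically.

x / x

length 1: no string has ≥2 trees
length 3: x / x has 2 parse trees

Two derivations of x / x:
  Tree ⇒ Body ⇒ Item ⇒ Item / x ⇒ x / x
  Tree ⇒ Body ⇒ Body / Item ⇒ Item / Item ⇒ x / Item ⇒ x / x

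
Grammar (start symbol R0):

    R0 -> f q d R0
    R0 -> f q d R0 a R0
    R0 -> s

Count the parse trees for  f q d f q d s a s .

Parse trees for f q d f q d s a s:
  [R0 f q d [R0 f q d [R0 s] a [R0 s]]]
  [R0 f q d [R0 f q d [R0 s]] a [R0 s]]

2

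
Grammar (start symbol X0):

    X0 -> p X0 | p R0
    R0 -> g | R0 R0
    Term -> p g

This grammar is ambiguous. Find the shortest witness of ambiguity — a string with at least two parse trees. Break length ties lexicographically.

p g g g

length 2: no string has ≥2 trees
length 3: no string has ≥2 trees
length 4: p g g g has 2 parse trees

Two derivations of p g g g:
  X0 ⇒ p R0 ⇒ p R0 R0 ⇒ p g R0 ⇒ p g R0 R0 ⇒ p g g R0 ⇒ p g g g
  X0 ⇒ p R0 ⇒ p R0 R0 ⇒ p R0 R0 R0 ⇒ p g R0 R0 ⇒ p g g R0 ⇒ p g g g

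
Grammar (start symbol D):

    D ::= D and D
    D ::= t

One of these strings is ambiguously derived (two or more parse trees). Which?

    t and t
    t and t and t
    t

t and t: 1 tree
t and t and t: 2 trees
t: 1 tree

t and t and t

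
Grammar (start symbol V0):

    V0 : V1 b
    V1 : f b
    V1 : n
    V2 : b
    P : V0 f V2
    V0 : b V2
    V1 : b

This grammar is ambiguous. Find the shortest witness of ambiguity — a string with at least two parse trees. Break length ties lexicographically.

length 2: b b has 2 parse trees

Two derivations of b b:
  V0 ⇒ V1 b ⇒ b b
  V0 ⇒ b V2 ⇒ b b

b b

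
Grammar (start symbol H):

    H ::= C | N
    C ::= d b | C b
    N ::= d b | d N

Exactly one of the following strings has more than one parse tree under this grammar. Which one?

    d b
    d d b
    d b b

d b: 2 trees
d d b: 1 tree
d b b: 1 tree

d b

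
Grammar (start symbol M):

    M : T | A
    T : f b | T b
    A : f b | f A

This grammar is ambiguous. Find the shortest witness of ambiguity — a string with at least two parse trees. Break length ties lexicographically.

length 2: f b has 2 parse trees

Two derivations of f b:
  M ⇒ T ⇒ f b
  M ⇒ A ⇒ f b

f b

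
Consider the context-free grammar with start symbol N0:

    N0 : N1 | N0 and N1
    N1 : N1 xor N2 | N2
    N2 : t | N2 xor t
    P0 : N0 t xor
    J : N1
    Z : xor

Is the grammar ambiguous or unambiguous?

Witness: t xor t

Derivation 1: N0 ⇒ N1 ⇒ N1 xor N2 ⇒ N2 xor N2 ⇒ t xor N2 ⇒ t xor t
Derivation 2: N0 ⇒ N1 ⇒ N2 ⇒ N2 xor t ⇒ t xor t

Two distinct leftmost derivations for the same string.

Ambiguous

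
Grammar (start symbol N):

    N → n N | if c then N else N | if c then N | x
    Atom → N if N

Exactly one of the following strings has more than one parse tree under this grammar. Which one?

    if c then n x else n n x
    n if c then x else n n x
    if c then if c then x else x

if c then if c then x else x

if c then n x else n n x: 1 tree
n if c then x else n n x: 1 tree
if c then if c then x else x: 2 trees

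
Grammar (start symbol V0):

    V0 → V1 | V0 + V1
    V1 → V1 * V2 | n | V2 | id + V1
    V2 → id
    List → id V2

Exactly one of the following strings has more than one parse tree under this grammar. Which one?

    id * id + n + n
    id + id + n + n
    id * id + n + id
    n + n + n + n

id + id + n + n

id * id + n + n: 1 tree
id + id + n + n: 4 trees
id * id + n + id: 1 tree
n + n + n + n: 1 tree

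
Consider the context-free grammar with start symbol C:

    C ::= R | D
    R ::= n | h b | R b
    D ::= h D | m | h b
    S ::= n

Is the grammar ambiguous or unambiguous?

Ambiguous

Witness: h b

Derivation 1: C ⇒ R ⇒ h b
Derivation 2: C ⇒ D ⇒ h b

Two distinct leftmost derivations for the same string.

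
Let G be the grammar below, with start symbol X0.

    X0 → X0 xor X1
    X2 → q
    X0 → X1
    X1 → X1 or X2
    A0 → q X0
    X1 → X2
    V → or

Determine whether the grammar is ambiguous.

Unambiguous

Only X0, X1, X2 are reachable from X0; ignoring the rest: The grammar is stratified — X0 handles 'xor' (left-recursive), X1 handles 'or', X2 atoms. Each operator has a fixed associativity and precedence level, so every string has one parse.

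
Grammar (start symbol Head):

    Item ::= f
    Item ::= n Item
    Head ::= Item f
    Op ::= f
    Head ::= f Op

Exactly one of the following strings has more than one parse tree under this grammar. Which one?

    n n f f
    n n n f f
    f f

f f

n n f f: 1 tree
n n n f f: 1 tree
f f: 2 trees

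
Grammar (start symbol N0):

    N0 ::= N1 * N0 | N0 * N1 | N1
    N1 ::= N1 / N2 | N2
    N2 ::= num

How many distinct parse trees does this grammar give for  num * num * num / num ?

Parse trees for num * num * num / num:
  [N0 [N1 [N2 num]] * [N0 [N1 [N2 num]] * [N0 [N1 [N1 [N2 num]] / [N2 num]]]]]
  [N0 [N1 [N2 num]] * [N0 [N0 [N1 [N2 num]]] * [N1 [N1 [N2 num]] / [N2 num]]]]
  [N0 [N0 [N1 [N2 num]] * [N0 [N1 [N2 num]]]] * [N1 [N1 [N2 num]] / [N2 num]]]
  [N0 [N0 [N0 [N1 [N2 num]]] * [N1 [N2 num]]] * [N1 [N1 [N2 num]] / [N2 num]]]

4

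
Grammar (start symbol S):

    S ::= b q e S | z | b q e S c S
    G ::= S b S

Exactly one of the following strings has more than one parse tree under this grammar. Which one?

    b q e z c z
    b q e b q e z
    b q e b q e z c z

b q e b q e z c z

b q e z c z: 1 tree
b q e b q e z: 1 tree
b q e b q e z c z: 2 trees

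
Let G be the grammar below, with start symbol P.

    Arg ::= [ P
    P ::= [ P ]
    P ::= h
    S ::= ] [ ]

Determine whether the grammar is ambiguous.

(Arg, S are unreachable from P, so their rules don't affect L(P).) L(P) is { openⁿ atom closeⁿ : n ≥ 0 }. The bracket depth fixes n, and the derivation is forced at every step.

Unambiguous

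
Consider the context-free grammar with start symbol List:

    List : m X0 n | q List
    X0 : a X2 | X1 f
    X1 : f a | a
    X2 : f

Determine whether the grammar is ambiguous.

Ambiguous

Witness: m a f n

Derivation 1: List ⇒ m X0 n ⇒ m a X2 n ⇒ m a f n
Derivation 2: List ⇒ m X0 n ⇒ m X1 f n ⇒ m a f n

Two distinct leftmost derivations for the same string.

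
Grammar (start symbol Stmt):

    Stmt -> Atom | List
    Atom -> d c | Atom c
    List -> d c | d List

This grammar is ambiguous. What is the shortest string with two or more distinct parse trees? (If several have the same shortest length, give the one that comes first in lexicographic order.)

d c

length 2: d c has 2 parse trees

Two derivations of d c:
  Stmt ⇒ Atom ⇒ d c
  Stmt ⇒ List ⇒ d c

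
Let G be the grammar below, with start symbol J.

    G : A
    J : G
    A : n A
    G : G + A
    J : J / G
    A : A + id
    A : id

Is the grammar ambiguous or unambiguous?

Witness: id + id

Derivation 1: J ⇒ G ⇒ A ⇒ A + id ⇒ id + id
Derivation 2: J ⇒ G ⇒ G + A ⇒ A + A ⇒ id + A ⇒ id + id

Two distinct leftmost derivations for the same string.

Ambiguous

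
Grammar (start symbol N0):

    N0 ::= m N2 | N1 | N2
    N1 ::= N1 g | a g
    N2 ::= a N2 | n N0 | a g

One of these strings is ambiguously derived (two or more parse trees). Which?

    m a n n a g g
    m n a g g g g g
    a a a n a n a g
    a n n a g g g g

a a a n a n a g

m a n n a g g: 1 tree
m n a g g g g g: 1 tree
a a a n a n a g: 2 trees
a n n a g g g g: 1 tree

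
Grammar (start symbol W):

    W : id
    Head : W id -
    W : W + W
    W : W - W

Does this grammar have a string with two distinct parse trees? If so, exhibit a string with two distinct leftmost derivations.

Ambiguous

Witness: id + id + id

Derivation 1: W ⇒ W + W ⇒ id + W ⇒ id + W + W ⇒ id + id + W ⇒ id + id + id
Derivation 2: W ⇒ W + W ⇒ W + W + W ⇒ id + W + W ⇒ id + id + W ⇒ id + id + id

Two distinct leftmost derivations for the same string.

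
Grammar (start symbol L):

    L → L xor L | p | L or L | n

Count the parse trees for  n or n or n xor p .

5

Parse trees for n or n or n xor p:
  [L [L [L n] or [L [L n] or [L n]]] xor [L p]]
  [L [L [L [L n] or [L n]] or [L n]] xor [L p]]
  [L [L n] or [L [L [L n] or [L n]] xor [L p]]]
  [L [L n] or [L [L n] or [L [L n] xor [L p]]]]
  [L [L [L n] or [L n]] or [L [L n] xor [L p]]]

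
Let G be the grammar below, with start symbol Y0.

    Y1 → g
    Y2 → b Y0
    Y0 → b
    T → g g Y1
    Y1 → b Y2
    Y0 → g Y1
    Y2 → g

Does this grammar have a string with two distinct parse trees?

Unambiguous

Only Y0, Y1, Y2 are reachable from Y0; ignoring the rest: The reachable rules are right-linear with at most one rule per (nonterminal, next-terminal) pair. Each input token forces the next rule, so parsing is deterministic.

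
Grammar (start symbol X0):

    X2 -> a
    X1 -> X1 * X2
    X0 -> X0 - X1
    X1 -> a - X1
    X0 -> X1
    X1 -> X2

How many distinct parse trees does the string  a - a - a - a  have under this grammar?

8

Parse trees for a - a - a - a:
  [X0 [X0 [X1 [X2 a]]] - [X1 a - [X1 a - [X1 [X2 a]]]]]
  [X0 [X0 [X0 [X1 [X2 a]]] - [X1 [X2 a]]] - [X1 a - [X1 [X2 a]]]]
  [X0 [X0 [X1 a - [X1 [X2 a]]]] - [X1 a - [X1 [X2 a]]]]
  [X0 [X0 [X0 [X1 [X2 a]]] - [X1 a - [X1 [X2 a]]]] - [X1 [X2 a]]]
  [X0 [X0 [X0 [X0 [X1 [X2 a]]] - [X1 [X2 a]]] - [X1 [X2 a]]] - [X1 [X2 a]]]
  [X0 [X0 [X0 [X1 a - [X1 [X2 a]]]] - [X1 [X2 a]]] - [X1 [X2 a]]]
  [X0 [X0 [X1 a - [X1 a - [X1 [X2 a]]]]] - [X1 [X2 a]]]
  [X0 [X1 a - [X1 a - [X1 a - [X1 [X2 a]]]]]]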